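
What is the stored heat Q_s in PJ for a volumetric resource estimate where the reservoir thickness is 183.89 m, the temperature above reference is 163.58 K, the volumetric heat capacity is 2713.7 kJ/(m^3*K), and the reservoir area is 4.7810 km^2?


Step 1: Vr = A*1e6*hr = 4.781*1e6*183.89 = 8.791781e+08 m^3
Step 2: Q_s = Vr*rhoc*dT/1e12 = 8.791781e+08*2713.7*163.58/1e12 = 390.27 PJ
Q_s = 390.27 PJ


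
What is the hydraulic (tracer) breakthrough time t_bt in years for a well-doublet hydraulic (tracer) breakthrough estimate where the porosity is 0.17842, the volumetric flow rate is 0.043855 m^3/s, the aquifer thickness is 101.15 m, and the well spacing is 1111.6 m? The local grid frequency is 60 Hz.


t_bt = pi * hr * phi * L^2 / (3 * Qv) / (365.25*86400)
t_bt = pi * 101.15 * 0.17842 * 1111.6^2 / (3 * 0.043855) / (365.25*86400)
t_bt = 16.874 years


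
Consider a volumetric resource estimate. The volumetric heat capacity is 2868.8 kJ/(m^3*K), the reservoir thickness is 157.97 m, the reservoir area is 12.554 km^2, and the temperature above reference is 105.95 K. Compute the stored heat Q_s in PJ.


Step 1: Vr = A*1e6*hr = 12.554*1e6*157.97 = 1.983155e+09 m^3
Step 2: Q_s = Vr*rhoc*dT/1e12 = 1.983155e+09*2868.8*105.95/1e12 = 602.78 PJ
Q_s = 602.78 PJ


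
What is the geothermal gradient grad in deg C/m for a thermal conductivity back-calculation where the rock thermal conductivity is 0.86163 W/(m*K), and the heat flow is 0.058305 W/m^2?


grad = q / k * 1000
grad = 0.058305 / 0.86163 * 1000
grad = 67.66826 deg C/km
Convert: 67.66826 deg C/km * 0.001 = 0.067668 deg C/m
grad = 0.067668 deg C/m


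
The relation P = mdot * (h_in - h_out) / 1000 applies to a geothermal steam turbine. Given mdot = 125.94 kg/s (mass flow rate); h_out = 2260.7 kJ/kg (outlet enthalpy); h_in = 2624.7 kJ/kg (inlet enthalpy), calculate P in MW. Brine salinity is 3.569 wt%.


P = mdot * (h_in - h_out) / 1000
P = 125.94 * (2624.7 - 2260.7) / 1000
P = 45.842 MW


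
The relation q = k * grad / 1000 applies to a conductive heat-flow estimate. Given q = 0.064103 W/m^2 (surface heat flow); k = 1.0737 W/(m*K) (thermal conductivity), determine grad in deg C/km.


grad = q * 1000 / k
grad = 0.064103 * 1000 / 1.0737
grad = 59.703 deg C/km


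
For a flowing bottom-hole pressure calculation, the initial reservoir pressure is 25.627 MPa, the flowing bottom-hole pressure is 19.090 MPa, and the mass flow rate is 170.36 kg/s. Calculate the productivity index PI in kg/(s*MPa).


PI = mdot / (P_i - P_wf)
PI = 170.36 / (25.627 - 19.090)
PI = 26.061 kg/(s*MPa)


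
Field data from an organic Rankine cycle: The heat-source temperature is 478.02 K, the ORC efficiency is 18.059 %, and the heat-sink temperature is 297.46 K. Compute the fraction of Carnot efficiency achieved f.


f = (eta_orc/100) / (1 - Tc/Th)
f = (18.059/100) / (1 - 297.46/478.02)
f = 0.47810


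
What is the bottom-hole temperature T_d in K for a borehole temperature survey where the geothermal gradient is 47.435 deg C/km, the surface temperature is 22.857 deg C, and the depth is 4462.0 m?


T_d = T_surf + grad * d / 1000
T_d = 22.857 + 47.435 * 4462.0 / 1000
T_d = 234.5120 deg C
Convert to K: 234.5120 + 273.15 = 507.66 K
T_d = 507.66 K


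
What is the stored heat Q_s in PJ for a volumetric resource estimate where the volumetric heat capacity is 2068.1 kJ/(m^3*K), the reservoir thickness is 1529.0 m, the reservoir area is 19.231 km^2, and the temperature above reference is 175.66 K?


Step 1: Vr = A*1e6*hr = 19.231*1e6*1529.0 = 2.940420e+10 m^3
Step 2: Q_s = Vr*rhoc*dT/1e12 = 2.940420e+10*2068.1*175.66/1e12 = 10682 PJ
Q_s = 10682 PJ


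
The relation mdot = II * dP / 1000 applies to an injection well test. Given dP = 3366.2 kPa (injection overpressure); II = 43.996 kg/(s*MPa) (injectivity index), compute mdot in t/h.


mdot = II * dP / 1000
mdot = 43.996 * 3366.2 / 1000
mdot = 148.0993 kg/s
Convert: 148.0993 kg/s * 3.6 = 533.16 t/h
mdot = 533.16 t/h


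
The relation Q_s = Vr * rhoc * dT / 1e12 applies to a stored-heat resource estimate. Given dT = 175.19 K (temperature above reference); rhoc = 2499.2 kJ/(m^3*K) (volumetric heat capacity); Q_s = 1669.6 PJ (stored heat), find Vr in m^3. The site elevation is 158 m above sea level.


Vr = Q_s * 1e12 / (rhoc * dT)
Vr = 1669.6 * 1e12 / (2499.2 * 175.19)
Vr = 3.8133e+09 m^3


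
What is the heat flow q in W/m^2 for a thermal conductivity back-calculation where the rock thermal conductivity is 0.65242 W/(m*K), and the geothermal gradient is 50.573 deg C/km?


q = k * grad / 1000
q = 0.65242 * 50.573 / 1000
q = 0.032995 W/m^2


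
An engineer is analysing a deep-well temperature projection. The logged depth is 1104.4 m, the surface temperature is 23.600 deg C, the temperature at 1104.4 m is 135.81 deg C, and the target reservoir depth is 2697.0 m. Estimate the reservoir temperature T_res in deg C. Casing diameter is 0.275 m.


Step 1: grad = (T_d1 - T_surf)/d1 * 1000 = (135.81 - 23.6)/1104.4 * 1000 = 101.6027 deg C/km
Step 2: T_res = T_surf + grad*d2/1000 = 23.6 + 101.6027*2697.0/1000 = 297.62 deg C
T_res = 297.62 deg C


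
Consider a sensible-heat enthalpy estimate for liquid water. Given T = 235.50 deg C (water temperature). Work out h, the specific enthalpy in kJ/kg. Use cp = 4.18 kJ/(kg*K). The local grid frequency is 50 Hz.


h = cp * T
h = 4.18 * 235.50
h = 984.39 kJ/kg


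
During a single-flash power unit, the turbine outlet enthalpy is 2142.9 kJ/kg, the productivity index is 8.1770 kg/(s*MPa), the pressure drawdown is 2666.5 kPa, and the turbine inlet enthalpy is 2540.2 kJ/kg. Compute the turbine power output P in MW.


Step 1: mdot = PI * dP / 1000 = 8.177 * 2666.5 / 1000 = 21.80397 kg/s
Step 2: P = mdot*(h_in - h_out)/1000 = 21.80397*(2540.2 - 2142.9)/1000 = 8.6627 MW
P = 8.6627 MW


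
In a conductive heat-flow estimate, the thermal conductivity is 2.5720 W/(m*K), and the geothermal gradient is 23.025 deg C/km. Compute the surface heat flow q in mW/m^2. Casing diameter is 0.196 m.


q = k * grad / 1000
q = 2.5720 * 23.025 / 1000
q = 0.05922030 W/m^2
Convert: 0.05922030 W/m^2 * 1000.0 = 59.220 mW/m^2
q = 59.220 mW/m^2


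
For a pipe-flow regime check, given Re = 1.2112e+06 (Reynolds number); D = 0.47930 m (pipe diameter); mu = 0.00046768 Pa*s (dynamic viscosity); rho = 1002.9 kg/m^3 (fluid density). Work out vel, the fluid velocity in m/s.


vel = Re * mu / (rho * D)
vel = 1.2112e+06 * 0.00046768 / (1002.9 * 0.47930)
vel = 1.1784 m/s


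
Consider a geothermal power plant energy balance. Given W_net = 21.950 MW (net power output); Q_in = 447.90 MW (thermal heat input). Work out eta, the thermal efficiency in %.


eta = W_net / Q_in * 100
eta = 21.950 / 447.90 * 100
eta = 4.9006 %


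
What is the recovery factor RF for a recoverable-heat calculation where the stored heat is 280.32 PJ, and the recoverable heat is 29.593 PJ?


RF = Q_rec / Q_s
RF = 29.593 / 280.32
RF = 0.10557


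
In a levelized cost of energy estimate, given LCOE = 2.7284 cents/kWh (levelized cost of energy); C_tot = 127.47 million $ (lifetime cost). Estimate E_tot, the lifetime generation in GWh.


E_tot = C_tot / LCOE * 100
E_tot = 127.47 / 2.7284 * 100
E_tot = 4672.0 GWh


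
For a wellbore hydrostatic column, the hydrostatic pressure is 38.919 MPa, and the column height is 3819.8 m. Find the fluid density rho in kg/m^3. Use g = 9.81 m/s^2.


rho = P * 1e6 / (g * h)
rho = 38.919 * 1e6 / (9.81 * 3819.8)
rho = 1038.6 kg/m^3


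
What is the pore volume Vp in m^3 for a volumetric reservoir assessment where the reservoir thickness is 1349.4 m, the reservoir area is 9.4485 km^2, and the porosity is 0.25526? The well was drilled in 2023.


Vp = A * 1e6 * hr * phi
Vp = 9.4485 * 1e6 * 1349.4 * 0.25526
Vp = 3.2545e+09 m^3


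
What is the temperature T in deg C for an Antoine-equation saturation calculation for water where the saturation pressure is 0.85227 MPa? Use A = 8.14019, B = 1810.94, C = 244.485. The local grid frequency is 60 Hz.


T = B / (A - log10(P_sat * 760 / 0.101325)) - C
T = 1810.94 / (8.14019 - log10(0.85227 * 760 / 0.101325)) - 244.485
T = 173.31 deg C


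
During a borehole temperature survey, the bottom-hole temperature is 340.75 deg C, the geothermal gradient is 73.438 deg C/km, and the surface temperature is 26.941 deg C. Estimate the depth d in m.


d = (T_d - T_surf) / grad * 1000
d = (340.75 - 26.941) / 73.438 * 1000
d = 4273.1 m


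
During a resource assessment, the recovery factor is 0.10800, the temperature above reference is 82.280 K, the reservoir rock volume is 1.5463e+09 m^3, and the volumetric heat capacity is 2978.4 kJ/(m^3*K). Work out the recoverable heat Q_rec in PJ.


Step 1: Q_s = Vr*rhoc*dT/1e12 = 1.5463e+09*2978.4*82.28/1e12 = 378.9405 PJ
Step 2: Q_rec = Q_s * RF = 378.9405 * 0.108 = 40.926 PJ
Q_rec = 40.926 PJ


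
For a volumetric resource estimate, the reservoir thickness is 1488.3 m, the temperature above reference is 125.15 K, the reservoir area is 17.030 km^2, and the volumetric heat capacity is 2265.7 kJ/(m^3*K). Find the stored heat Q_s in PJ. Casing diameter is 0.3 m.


Step 1: Vr = A*1e6*hr = 17.03*1e6*1488.3 = 2.534575e+10 m^3
Step 2: Q_s = Vr*rhoc*dT/1e12 = 2.534575e+10*2265.7*125.15/1e12 = 7186.8 PJ
Q_s = 7186.8 PJ


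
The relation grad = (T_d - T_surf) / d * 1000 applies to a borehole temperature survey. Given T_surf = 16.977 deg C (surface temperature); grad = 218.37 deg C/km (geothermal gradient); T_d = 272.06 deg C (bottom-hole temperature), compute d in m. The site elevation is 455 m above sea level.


d = (T_d - T_surf) / grad * 1000
d = (272.06 - 16.977) / 218.37 * 1000
d = 1168.1 m


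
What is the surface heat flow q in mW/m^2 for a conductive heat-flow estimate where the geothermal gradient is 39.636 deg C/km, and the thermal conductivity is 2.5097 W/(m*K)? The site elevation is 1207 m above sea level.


q = k * grad / 1000
q = 2.5097 * 39.636 / 1000
q = 0.09947447 W/m^2
Convert: 0.09947447 W/m^2 * 1000.0 = 99.474 mW/m^2
q = 99.474 mW/m^2


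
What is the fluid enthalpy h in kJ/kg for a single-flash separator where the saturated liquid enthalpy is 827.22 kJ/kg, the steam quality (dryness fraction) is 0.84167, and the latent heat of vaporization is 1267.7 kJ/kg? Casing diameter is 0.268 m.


h = hf + x * hfg
h = 827.22 + 0.84167 * 1267.7
h = 1894.2 kJ/kg


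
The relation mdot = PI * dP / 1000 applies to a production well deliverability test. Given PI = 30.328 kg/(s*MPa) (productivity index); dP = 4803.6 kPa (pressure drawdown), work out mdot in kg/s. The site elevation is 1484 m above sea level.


mdot = PI * dP / 1000
mdot = 30.328 * 4803.6 / 1000
mdot = 145.68 kg/s


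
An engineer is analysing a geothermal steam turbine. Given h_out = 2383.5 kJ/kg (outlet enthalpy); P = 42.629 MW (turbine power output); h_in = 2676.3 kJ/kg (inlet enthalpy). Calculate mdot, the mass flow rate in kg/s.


mdot = P * 1000 / (h_in - h_out)
mdot = 42.629 * 1000 / (2676.3 - 2383.5)
mdot = 145.59 kg/s


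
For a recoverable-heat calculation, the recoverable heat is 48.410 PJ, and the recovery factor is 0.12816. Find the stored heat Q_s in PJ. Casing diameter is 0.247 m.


Q_s = Q_rec / RF
Q_s = 48.410 / 0.12816
Q_s = 377.73 PJ


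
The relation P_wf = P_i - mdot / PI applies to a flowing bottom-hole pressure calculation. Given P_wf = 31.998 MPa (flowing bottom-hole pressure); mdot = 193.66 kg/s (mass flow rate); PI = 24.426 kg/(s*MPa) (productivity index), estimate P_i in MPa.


P_i = P_wf + mdot / PI
P_i = 31.998 + 193.66 / 24.426
P_i = 39.926 MPa


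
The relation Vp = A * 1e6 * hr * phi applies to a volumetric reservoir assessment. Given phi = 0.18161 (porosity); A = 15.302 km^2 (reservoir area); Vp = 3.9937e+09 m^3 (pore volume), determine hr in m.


hr = Vp / (A * 1e6 * phi)
hr = 3.9937e+09 / (15.302 * 1e6 * 0.18161)
hr = 1437.1 m


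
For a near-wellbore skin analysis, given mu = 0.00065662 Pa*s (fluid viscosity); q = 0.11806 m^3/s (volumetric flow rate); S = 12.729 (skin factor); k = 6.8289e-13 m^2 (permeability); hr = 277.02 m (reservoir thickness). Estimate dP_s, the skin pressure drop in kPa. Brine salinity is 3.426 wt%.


dP_s = S * q * mu / (2*pi*k*hr) / 1000
dP_s = 12.729 * 0.11806 * 0.00065662 / (2*pi*6.8289e-13*277.02) / 1000
dP_s = 830.17 kPa


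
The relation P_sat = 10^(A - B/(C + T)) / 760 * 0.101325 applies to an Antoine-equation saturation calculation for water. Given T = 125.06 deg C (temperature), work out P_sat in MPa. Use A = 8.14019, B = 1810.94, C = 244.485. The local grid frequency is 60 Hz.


P_sat = 10^(A - B/(C + T)) / 760 * 0.101325
P_sat = 10^(8.14019 - 1810.94/(244.485 + 125.06)) / 760 * 0.101325
P_sat = 0.23154 MPa


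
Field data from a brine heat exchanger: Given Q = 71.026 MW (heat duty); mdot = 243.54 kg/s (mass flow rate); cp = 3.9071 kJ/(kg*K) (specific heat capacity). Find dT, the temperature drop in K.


dT = Q * 1000 / (mdot * cp)
dT = 71.026 * 1000 / (243.54 * 3.9071)
dT = 74.644 K


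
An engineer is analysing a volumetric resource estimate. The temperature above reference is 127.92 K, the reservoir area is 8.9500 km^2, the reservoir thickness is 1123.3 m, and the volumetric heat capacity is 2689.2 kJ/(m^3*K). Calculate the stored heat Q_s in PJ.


Step 1: Vr = A*1e6*hr = 8.95*1e6*1123.3 = 1.005354e+10 m^3
Step 2: Q_s = Vr*rhoc*dT/1e12 = 1.005354e+10*2689.2*127.92/1e12 = 3458.4 PJ
Q_s = 3458.4 PJ


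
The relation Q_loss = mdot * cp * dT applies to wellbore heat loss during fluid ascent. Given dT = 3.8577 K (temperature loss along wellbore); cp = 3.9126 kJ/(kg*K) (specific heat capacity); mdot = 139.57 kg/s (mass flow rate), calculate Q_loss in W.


Q_loss = mdot * cp * dT
Q_loss = 139.57 * 3.9126 * 3.8577
Q_loss = 2106.619 kW
Convert: 2106.619 kW * 1000.0 = 2.1066e+06 W
Q_loss = 2.1066e+06 W


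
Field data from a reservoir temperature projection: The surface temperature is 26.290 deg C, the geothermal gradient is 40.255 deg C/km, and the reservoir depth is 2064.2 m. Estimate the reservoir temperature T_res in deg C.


T_res = T_surf + grad * d / 1000
T_res = 26.290 + 40.255 * 2064.2 / 1000
T_res = 109.38 deg C


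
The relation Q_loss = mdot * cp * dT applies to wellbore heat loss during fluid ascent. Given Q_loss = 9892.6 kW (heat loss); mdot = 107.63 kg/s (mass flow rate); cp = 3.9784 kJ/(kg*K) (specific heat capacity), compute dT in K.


dT = Q_loss / (mdot * cp)
dT = 9892.6 / (107.63 * 3.9784)
dT = 23.103 K


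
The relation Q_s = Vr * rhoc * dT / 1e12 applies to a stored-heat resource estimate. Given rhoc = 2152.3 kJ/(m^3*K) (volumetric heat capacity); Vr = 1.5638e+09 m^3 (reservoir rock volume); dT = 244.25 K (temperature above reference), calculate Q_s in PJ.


Q_s = Vr * rhoc * dT / 1e12
Q_s = 1.5638e+09 * 2152.3 * 244.25 / 1e12
Q_s = 822.09 PJ


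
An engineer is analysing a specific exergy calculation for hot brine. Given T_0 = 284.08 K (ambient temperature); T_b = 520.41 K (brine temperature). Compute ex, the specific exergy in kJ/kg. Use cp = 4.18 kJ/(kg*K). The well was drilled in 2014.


ex = cp * ((T_b - T_0) - T_0 * ln(T_b/T_0))
ex = 4.18 * ((520.41 - 284.08) - 284.08 * ln(520.41/284.08))
ex = 269.02 kJ/kg


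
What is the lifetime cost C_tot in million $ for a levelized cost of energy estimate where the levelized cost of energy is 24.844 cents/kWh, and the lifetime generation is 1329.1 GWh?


C_tot = LCOE / 100 * E_tot
C_tot = 24.844 / 100 * 1329.1
C_tot = 330.20 million $


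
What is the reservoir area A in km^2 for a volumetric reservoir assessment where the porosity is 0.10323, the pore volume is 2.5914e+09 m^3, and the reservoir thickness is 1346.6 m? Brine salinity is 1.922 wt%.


A = Vp / (1e6 * hr * phi)
A = 2.5914e+09 / (1e6 * 1346.6 * 0.10323)
A = 18.642 km^2


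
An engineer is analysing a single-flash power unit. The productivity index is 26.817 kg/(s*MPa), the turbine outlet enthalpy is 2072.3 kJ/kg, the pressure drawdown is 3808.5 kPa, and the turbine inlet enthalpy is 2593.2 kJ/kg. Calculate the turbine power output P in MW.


Step 1: mdot = PI * dP / 1000 = 26.817 * 3808.5 / 1000 = 102.1325 kg/s
Step 2: P = mdot*(h_in - h_out)/1000 = 102.1325*(2593.2 - 2072.3)/1000 = 53.201 MW
P = 53.201 MW


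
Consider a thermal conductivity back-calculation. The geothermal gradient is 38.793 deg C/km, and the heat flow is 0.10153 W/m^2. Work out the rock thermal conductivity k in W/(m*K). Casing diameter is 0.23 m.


k = q / (grad / 1000)
k = 0.10153 / (38.793 / 1000)
k = 2.6172 W/(m*K)


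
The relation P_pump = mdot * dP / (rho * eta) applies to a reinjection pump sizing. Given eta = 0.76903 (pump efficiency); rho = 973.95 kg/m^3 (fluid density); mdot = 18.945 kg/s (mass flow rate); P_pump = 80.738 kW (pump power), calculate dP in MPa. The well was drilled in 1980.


dP = P_pump * rho * eta / mdot
dP = 80.738 * 973.95 * 0.76903 / 18.945
dP = 3192.003 kPa
Convert: 3192.003 kPa * 0.001 = 3.1920 MPa
dP = 3.1920 MPa


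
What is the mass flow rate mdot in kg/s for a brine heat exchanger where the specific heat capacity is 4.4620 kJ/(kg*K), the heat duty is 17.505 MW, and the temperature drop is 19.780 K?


mdot = Q * 1000 / (cp * dT)
mdot = 17.505 * 1000 / (4.4620 * 19.780)
mdot = 198.34 kg/s


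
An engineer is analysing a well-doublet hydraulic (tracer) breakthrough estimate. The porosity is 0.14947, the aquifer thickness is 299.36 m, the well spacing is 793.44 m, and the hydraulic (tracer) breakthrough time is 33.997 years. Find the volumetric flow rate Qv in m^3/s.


Qv = pi*hr*phi*L^2 / (3*t_bt*365.25*86400)
Qv = pi*299.36*0.14947*793.44^2 / (3*33.997*365.25*86400)
Qv = 0.027495 m^3/s


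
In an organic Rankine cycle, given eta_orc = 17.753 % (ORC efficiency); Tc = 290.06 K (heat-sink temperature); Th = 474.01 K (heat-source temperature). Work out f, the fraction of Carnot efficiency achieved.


f = (eta_orc/100) / (1 - Tc/Th)
f = (17.753/100) / (1 - 290.06/474.01)
f = 0.45747


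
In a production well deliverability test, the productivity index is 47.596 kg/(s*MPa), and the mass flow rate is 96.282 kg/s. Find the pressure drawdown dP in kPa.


dP = mdot * 1000 / PI
dP = 96.282 * 1000 / 47.596
dP = 2022.9 kPa


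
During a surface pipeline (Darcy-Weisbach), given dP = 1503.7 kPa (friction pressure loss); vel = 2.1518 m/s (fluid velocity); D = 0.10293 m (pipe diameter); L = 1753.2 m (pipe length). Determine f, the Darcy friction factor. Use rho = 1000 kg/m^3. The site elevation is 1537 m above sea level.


f = dP*1000 / ((L/D)*(rho*vel^2/2))
f = 1503.7*1000 / ((1753.2/0.10293)*(1000*2.1518^2/2))
f = 0.038133


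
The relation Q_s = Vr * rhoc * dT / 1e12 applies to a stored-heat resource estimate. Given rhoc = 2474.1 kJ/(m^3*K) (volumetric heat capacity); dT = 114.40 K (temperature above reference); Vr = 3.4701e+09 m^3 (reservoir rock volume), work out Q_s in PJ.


Q_s = Vr * rhoc * dT / 1e12
Q_s = 3.4701e+09 * 2474.1 * 114.40 / 1e12
Q_s = 982.17 PJ


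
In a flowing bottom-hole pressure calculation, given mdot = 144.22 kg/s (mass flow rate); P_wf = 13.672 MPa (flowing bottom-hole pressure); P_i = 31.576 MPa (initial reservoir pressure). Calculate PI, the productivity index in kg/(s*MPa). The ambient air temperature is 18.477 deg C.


PI = mdot / (P_i - P_wf)
PI = 144.22 / (31.576 - 13.672)
PI = 8.0552 kg/(s*MPa)


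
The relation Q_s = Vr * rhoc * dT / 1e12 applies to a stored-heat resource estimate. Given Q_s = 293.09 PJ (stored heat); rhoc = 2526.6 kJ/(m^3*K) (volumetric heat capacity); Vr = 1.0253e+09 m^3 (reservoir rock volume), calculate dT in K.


dT = Q_s * 1e12 / (Vr * rhoc)
dT = 293.09 * 1e12 / (1.0253e+09 * 2526.6)
dT = 113.14 K


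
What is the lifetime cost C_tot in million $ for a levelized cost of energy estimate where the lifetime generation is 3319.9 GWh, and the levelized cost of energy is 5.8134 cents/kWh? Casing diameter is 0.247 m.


C_tot = LCOE / 100 * E_tot
C_tot = 5.8134 / 100 * 3319.9
C_tot = 193.00 million $


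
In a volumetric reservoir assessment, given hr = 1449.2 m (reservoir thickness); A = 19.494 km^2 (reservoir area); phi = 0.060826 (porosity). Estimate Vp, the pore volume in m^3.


Vp = A * 1e6 * hr * phi
Vp = 19.494 * 1e6 * 1449.2 * 0.060826
Vp = 1.7184e+09 m^3


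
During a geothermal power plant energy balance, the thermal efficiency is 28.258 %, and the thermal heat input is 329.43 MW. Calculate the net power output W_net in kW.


W_net = eta / 100 * Q_in
W_net = 28.258 / 100 * 329.43
W_net = 93.09033 MW
Convert: 93.09033 MW * 1000.0 = 93090 kW
W_net = 93090 kW


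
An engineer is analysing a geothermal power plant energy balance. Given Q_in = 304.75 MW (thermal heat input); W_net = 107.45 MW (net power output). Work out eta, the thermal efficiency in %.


eta = W_net / Q_in * 100
eta = 107.45 / 304.75 * 100
eta = 35.258 %


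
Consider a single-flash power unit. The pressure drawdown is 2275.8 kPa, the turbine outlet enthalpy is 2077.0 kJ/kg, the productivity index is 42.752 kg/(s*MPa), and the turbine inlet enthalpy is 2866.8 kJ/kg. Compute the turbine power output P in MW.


Step 1: mdot = PI * dP / 1000 = 42.752 * 2275.8 / 1000 = 97.29500 kg/s
Step 2: P = mdot*(h_in - h_out)/1000 = 97.29500*(2866.8 - 2077.0)/1000 = 76.844 MW
P = 76.844 MW


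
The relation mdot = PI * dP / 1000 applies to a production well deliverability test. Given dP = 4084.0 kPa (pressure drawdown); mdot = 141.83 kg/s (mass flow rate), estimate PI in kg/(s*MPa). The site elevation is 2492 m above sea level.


PI = mdot * 1000 / dP
PI = 141.83 * 1000 / 4084.0
PI = 34.728 kg/(s*MPa)


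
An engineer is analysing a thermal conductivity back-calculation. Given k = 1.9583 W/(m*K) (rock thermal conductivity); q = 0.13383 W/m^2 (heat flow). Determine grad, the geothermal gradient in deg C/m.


grad = q / k * 1000
grad = 0.13383 / 1.9583 * 1000
grad = 68.33989 deg C/km
Convert: 68.33989 deg C/km * 0.001 = 0.068340 deg C/m
grad = 0.068340 deg C/m


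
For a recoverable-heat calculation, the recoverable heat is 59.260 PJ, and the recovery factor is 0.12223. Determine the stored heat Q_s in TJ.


Q_s = Q_rec / RF
Q_s = 59.260 / 0.12223
Q_s = 484.8237 PJ
Convert: 484.8237 PJ * 1000.0 = 4.8482e+05 TJ
Q_s = 4.8482e+05 TJ


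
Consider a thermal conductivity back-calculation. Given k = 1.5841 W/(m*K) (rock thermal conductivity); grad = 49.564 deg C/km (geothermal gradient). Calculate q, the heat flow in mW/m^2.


q = k * grad / 1000
q = 1.5841 * 49.564 / 1000
q = 0.07851433 W/m^2
Convert: 0.07851433 W/m^2 * 1000.0 = 78.514 mW/m^2
q = 78.514 mW/m^2


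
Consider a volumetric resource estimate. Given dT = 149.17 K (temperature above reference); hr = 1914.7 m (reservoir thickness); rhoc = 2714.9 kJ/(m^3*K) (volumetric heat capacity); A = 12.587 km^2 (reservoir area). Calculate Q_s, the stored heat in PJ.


Step 1: Vr = A*1e6*hr = 12.587*1e6*1914.7 = 2.410033e+10 m^3
Step 2: Q_s = Vr*rhoc*dT/1e12 = 2.410033e+10*2714.9*149.17/1e12 = 9760.2 PJ
Q_s = 9760.2 PJ


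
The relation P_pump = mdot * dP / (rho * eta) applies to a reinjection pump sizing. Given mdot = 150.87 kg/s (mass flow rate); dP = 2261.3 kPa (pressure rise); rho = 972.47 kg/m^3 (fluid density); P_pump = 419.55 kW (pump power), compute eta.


eta = mdot * dP / (rho * P_pump)
eta = 150.87 * 2261.3 / (972.47 * 419.55)
eta = 0.83618


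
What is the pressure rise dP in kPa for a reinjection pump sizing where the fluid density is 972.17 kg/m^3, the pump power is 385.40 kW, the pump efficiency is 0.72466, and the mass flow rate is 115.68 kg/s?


dP = P_pump * rho * eta / mdot
dP = 385.40 * 972.17 * 0.72466 / 115.68
dP = 2347.1 kPa


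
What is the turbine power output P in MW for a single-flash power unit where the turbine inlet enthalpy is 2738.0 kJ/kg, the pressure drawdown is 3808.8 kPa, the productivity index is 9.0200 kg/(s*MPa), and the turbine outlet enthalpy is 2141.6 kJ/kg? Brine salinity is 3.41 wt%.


Step 1: mdot = PI * dP / 1000 = 9.02 * 3808.8 / 1000 = 34.35538 kg/s
Step 2: P = mdot*(h_in - h_out)/1000 = 34.35538*(2738.0 - 2141.6)/1000 = 20.490 MW
P = 20.490 MW


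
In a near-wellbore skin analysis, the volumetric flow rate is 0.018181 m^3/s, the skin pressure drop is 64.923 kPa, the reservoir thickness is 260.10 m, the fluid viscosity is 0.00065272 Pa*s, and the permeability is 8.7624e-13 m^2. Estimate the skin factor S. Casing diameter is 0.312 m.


S = dP_s * 1000 * 2*pi*k*hr / (q*mu)
S = 64.923 * 1000 * 2*pi*8.7624e-13*260.10 / (0.018181*0.00065272)
S = 7.8342


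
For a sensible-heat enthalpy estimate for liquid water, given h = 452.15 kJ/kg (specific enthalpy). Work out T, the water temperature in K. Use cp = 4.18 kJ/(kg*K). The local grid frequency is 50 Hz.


T = h / cp
T = 452.15 / 4.18
T = 108.1699 deg C
Convert to K: 108.1699 + 273.15 = 381.32 K
T = 381.32 K


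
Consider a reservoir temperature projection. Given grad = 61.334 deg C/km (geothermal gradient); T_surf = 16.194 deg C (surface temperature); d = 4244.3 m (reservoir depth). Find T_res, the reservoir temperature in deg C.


T_res = T_surf + grad * d / 1000
T_res = 16.194 + 61.334 * 4244.3 / 1000
T_res = 276.51 deg C


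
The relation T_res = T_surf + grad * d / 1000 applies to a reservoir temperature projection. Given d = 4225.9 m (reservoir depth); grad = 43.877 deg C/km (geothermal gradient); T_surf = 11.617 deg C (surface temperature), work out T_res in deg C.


T_res = T_surf + grad * d / 1000
T_res = 11.617 + 43.877 * 4225.9 / 1000
T_res = 197.04 deg C


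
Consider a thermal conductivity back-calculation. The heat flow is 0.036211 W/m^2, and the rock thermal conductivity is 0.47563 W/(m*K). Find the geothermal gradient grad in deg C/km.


grad = q / k * 1000
grad = 0.036211 / 0.47563 * 1000
grad = 76.133 deg C/km


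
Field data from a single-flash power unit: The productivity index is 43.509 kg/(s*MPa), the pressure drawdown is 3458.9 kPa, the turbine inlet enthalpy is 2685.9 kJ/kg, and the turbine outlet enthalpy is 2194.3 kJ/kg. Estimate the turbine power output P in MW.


Step 1: mdot = PI * dP / 1000 = 43.509 * 3458.9 / 1000 = 150.4933 kg/s
Step 2: P = mdot*(h_in - h_out)/1000 = 150.4933*(2685.9 - 2194.3)/1000 = 73.983 MW
P = 73.983 MW


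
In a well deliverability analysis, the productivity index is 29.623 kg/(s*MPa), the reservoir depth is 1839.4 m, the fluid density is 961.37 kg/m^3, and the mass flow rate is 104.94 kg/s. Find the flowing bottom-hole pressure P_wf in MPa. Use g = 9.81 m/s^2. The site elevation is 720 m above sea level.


Step 1: P_i = rho*g*h/1e6 = 961.37*9.81*1839.4/1e6 = 17.34745 MPa
Step 2: P_wf = P_i - mdot/PI = 17.34745 - 104.94/29.623 = 13.805 MPa
P_wf = 13.805 MPa


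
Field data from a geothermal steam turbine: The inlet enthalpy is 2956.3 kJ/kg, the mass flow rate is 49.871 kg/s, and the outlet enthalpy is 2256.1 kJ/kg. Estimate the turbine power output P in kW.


P = mdot * (h_in - h_out) / 1000
P = 49.871 * (2956.3 - 2256.1) / 1000
P = 34.91967 MW
Convert: 34.91967 MW * 1000.0 = 34920 kW
P = 34920 kW


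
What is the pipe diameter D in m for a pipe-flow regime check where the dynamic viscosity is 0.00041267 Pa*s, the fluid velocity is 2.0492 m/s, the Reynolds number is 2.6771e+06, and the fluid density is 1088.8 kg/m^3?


D = Re * mu / (rho * vel)
D = 2.6771e+06 * 0.00041267 / (1088.8 * 2.0492)
D = 0.49515 m


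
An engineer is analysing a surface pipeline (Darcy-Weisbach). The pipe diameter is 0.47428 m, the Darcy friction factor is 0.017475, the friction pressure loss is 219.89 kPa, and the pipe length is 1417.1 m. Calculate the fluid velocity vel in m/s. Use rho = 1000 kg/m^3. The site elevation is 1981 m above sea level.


vel = sqrt(dP*1000*2*D / (f*L*rho))
vel = sqrt(219.89*1000*2*0.47428 / (0.017475*1417.1*1000))
vel = 2.9022 m/s


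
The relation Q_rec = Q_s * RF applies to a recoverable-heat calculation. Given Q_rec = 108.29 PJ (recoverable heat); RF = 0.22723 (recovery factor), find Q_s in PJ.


Q_s = Q_rec / RF
Q_s = 108.29 / 0.22723
Q_s = 476.57 PJ


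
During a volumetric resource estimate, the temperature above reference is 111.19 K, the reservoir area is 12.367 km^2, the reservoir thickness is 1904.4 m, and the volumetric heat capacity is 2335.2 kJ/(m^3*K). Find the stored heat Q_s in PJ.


Step 1: Vr = A*1e6*hr = 12.367*1e6*1904.4 = 2.355171e+10 m^3
Step 2: Q_s = Vr*rhoc*dT/1e12 = 2.355171e+10*2335.2*111.19/1e12 = 6115.2 PJ
Q_s = 6115.2 PJ


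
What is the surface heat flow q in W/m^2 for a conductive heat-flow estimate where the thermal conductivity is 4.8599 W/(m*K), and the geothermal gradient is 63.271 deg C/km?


q = k * grad / 1000
q = 4.8599 * 63.271 / 1000
q = 0.30749 W/m^2


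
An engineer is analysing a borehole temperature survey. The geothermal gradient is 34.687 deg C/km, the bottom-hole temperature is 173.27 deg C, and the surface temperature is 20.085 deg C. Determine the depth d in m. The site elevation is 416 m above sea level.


d = (T_d - T_surf) / grad * 1000
d = (173.27 - 20.085) / 34.687 * 1000
d = 4416.2 m


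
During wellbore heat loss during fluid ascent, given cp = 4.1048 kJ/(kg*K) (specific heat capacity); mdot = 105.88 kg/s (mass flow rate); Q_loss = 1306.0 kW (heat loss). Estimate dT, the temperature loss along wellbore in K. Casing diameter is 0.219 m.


dT = Q_loss / (mdot * cp)
dT = 1306.0 / (105.88 * 4.1048)
dT = 3.0049 K


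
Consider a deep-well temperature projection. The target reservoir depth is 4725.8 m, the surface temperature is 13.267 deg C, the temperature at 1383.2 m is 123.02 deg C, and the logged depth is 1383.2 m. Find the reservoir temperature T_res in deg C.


Step 1: grad = (T_d1 - T_surf)/d1 * 1000 = (123.02 - 13.267)/1383.2 * 1000 = 79.34717 deg C/km
Step 2: T_res = T_surf + grad*d2/1000 = 13.267 + 79.34717*4725.8/1000 = 388.25 deg C
T_res = 388.25 deg C


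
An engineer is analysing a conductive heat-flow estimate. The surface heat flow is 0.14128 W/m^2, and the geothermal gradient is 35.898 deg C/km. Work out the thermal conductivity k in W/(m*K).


k = q * 1000 / grad
k = 0.14128 * 1000 / 35.898
k = 3.9356 W/(m*K)


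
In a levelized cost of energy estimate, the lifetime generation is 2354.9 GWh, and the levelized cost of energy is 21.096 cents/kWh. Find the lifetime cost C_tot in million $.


C_tot = LCOE / 100 * E_tot
C_tot = 21.096 / 100 * 2354.9
C_tot = 496.79 million $


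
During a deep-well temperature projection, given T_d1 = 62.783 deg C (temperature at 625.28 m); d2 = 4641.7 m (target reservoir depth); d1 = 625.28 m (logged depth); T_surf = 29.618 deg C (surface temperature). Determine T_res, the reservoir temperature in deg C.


Step 1: grad = (T_d1 - T_surf)/d1 * 1000 = (62.783 - 29.618)/625.28 * 1000 = 53.04024 deg C/km
Step 2: T_res = T_surf + grad*d2/1000 = 29.618 + 53.04024*4641.7/1000 = 275.81 deg C
T_res = 275.81 deg C


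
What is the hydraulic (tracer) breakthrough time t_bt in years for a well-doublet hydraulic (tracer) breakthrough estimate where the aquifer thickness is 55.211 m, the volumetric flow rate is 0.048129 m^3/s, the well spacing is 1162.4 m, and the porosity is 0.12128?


t_bt = pi * hr * phi * L^2 / (3 * Qv) / (365.25*86400)
t_bt = pi * 55.211 * 0.12128 * 1162.4^2 / (3 * 0.048129) / (365.25*86400)
t_bt = 6.2380 years


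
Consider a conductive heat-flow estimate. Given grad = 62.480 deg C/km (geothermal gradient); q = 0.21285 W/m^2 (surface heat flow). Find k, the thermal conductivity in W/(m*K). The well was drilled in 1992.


k = q * 1000 / grad
k = 0.21285 * 1000 / 62.480
k = 3.4067 W/(m*K)


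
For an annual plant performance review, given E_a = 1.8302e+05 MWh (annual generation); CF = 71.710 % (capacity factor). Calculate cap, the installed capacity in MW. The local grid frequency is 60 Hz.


cap = E_a / (CF/100 * 8760)
cap = 1.8302e+05 / (71.710/100 * 8760)
cap = 29.135 MW


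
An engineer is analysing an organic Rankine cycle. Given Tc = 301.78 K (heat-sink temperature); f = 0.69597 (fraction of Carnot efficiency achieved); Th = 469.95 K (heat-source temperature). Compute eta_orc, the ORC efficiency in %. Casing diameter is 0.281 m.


eta_orc = (1 - Tc/Th) * f * 100
eta_orc = (1 - 301.78/469.95) * 0.69597 * 100
eta_orc = 24.905 %


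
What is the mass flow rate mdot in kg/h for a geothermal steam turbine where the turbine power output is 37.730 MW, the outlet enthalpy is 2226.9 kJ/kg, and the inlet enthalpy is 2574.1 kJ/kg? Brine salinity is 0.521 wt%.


mdot = P * 1000 / (h_in - h_out)
mdot = 37.730 * 1000 / (2574.1 - 2226.9)
mdot = 108.6694 kg/s
Convert: 108.6694 kg/s * 3600.0 = 3.9121e+05 kg/h
mdot = 3.9121e+05 kg/h


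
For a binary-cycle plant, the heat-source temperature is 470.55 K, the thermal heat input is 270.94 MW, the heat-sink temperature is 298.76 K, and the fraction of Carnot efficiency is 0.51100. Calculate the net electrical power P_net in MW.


Step 1: eta = (1 - Tc/Th)*f = (1 - 298.76/470.55)*0.511 = 0.1865576
Step 2: P_net = eta * Q_in = 0.1865576 * 270.94 = 50.546 MW
P_net = 50.546 MW


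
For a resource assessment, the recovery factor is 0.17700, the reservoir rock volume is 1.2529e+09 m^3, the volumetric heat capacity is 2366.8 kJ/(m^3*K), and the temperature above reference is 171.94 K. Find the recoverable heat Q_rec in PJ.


Step 1: Q_s = Vr*rhoc*dT/1e12 = 1.2529e+09*2366.8*171.94/1e12 = 509.8646 PJ
Step 2: Q_rec = Q_s * RF = 509.8646 * 0.177 = 90.246 PJ
Q_rec = 90.246 PJ


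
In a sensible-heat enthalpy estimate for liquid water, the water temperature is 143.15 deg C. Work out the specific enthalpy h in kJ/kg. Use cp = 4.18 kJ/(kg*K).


h = cp * T
h = 4.18 * 143.15
h = 598.37 kJ/kg


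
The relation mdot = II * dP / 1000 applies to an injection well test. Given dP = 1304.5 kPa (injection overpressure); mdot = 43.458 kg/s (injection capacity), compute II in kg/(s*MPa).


II = mdot * 1000 / dP
II = 43.458 * 1000 / 1304.5
II = 33.314 kg/(s*MPa)


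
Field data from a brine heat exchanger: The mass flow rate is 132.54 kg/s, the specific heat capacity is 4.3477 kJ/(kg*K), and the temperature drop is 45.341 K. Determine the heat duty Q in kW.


Q = mdot * cp * dT / 1000
Q = 132.54 * 4.3477 * 45.341 / 1000
Q = 26.12749 MW
Convert: 26.12749 MW * 1000.0 = 26127 kW
Q = 26127 kW


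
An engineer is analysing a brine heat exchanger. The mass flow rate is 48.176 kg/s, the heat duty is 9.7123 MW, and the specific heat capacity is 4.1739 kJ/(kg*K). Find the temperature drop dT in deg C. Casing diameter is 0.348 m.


dT = Q * 1000 / (mdot * cp)
dT = 9.7123 * 1000 / (48.176 * 4.1739)
dT = 48.30024 K
Convert (temperature difference, 1 K = 1 deg C): 48.30024 K = 48.30024 deg C
dT = 48.300 deg C


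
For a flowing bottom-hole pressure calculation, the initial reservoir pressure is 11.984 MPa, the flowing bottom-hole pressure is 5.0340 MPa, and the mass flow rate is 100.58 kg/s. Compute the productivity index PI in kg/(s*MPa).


PI = mdot / (P_i - P_wf)
PI = 100.58 / (11.984 - 5.0340)
PI = 14.472 kg/(s*MPa)


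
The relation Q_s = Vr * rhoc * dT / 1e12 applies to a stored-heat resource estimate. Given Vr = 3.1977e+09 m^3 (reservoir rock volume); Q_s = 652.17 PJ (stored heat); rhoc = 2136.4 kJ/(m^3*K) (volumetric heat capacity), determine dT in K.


dT = Q_s * 1e12 / (Vr * rhoc)
dT = 652.17 * 1e12 / (3.1977e+09 * 2136.4)
dT = 95.464 K


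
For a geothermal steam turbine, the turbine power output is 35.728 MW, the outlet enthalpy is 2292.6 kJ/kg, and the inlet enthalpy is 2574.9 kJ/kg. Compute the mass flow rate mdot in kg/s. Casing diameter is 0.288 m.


mdot = P * 1000 / (h_in - h_out)
mdot = 35.728 * 1000 / (2574.9 - 2292.6)
mdot = 126.56 kg/s


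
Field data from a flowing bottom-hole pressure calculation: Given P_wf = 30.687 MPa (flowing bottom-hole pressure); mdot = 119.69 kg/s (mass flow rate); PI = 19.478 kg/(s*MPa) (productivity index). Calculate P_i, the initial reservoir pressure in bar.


P_i = P_wf + mdot / PI
P_i = 30.687 + 119.69 / 19.478
P_i = 36.83188 MPa
Convert: 36.83188 MPa * 10.0 = 368.32 bar
P_i = 368.32 bar


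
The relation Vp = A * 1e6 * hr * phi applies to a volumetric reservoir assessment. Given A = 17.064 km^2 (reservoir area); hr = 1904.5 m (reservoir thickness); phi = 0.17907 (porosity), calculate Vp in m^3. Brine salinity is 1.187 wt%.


Vp = A * 1e6 * hr * phi
Vp = 17.064 * 1e6 * 1904.5 * 0.17907
Vp = 5.8195e+09 m^3


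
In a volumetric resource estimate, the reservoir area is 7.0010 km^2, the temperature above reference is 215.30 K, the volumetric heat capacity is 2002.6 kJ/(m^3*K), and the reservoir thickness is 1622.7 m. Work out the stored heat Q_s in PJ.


Step 1: Vr = A*1e6*hr = 7.001*1e6*1622.7 = 1.136052e+10 m^3
Step 2: Q_s = Vr*rhoc*dT/1e12 = 1.136052e+10*2002.6*215.3/1e12 = 4898.2 PJ
Q_s = 4898.2 PJ


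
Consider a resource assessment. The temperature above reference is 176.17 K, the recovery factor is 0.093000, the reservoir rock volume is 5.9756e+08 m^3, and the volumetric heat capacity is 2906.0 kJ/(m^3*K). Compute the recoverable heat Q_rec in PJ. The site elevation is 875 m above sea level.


Step 1: Q_s = Vr*rhoc*dT/1e12 = 5.9756e+08*2906.0*176.17/1e12 = 305.9209 PJ
Step 2: Q_rec = Q_s * RF = 305.9209 * 0.093 = 28.451 PJ
Q_rec = 28.451 PJ


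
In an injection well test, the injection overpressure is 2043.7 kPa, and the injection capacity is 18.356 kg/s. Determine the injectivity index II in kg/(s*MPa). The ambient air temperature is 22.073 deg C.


II = mdot * 1000 / dP
II = 18.356 * 1000 / 2043.7
II = 8.9817 kg/(s*MPa)


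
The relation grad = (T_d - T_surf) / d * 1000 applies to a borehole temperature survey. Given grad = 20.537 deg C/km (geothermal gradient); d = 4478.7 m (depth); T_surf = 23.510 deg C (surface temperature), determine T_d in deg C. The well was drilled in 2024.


T_d = T_surf + grad * d / 1000
T_d = 23.510 + 20.537 * 4478.7 / 1000
T_d = 115.49 deg C


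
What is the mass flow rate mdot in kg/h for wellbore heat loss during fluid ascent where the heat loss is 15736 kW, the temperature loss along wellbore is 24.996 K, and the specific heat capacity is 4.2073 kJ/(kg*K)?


mdot = Q_loss / (cp * dT)
mdot = 15736 / (4.2073 * 24.996)
mdot = 149.6306 kg/s
Convert: 149.6306 kg/s * 3600.0 = 5.3867e+05 kg/h
mdot = 5.3867e+05 kg/h


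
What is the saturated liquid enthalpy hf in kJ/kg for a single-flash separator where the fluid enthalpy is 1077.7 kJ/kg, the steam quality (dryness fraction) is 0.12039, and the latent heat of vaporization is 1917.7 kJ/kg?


hf = h - x * hfg
hf = 1077.7 - 0.12039 * 1917.7
hf = 846.83 kJ/kg


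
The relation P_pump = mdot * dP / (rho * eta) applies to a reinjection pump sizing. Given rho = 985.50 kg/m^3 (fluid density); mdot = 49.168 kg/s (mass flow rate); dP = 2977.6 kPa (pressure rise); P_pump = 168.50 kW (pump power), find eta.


eta = mdot * dP / (rho * P_pump)
eta = 49.168 * 2977.6 / (985.50 * 168.50)
eta = 0.88164


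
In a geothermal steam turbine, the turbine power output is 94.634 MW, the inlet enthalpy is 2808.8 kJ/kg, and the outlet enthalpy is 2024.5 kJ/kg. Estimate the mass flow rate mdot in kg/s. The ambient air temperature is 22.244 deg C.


mdot = P * 1000 / (h_in - h_out)
mdot = 94.634 * 1000 / (2808.8 - 2024.5)
mdot = 120.66 kg/s


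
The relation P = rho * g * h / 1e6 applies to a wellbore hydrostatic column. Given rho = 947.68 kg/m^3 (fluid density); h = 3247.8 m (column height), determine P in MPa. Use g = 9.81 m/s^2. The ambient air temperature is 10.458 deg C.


P = rho * g * h / 1e6
P = 947.68 * 9.81 * 3247.8 / 1e6
P = 30.194 MPa


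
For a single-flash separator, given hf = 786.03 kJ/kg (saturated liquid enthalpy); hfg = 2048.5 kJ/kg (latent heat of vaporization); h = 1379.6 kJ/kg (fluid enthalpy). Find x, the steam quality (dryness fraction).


x = (h - hf) / hfg
x = (1379.6 - 786.03) / 2048.5
x = 0.28976


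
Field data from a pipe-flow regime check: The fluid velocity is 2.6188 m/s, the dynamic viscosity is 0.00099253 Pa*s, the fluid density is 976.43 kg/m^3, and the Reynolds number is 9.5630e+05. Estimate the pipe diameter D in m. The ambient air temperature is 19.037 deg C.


D = Re * mu / (rho * vel)
D = 9.5630e+05 * 0.00099253 / (976.43 * 2.6188)
D = 0.37119 m
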